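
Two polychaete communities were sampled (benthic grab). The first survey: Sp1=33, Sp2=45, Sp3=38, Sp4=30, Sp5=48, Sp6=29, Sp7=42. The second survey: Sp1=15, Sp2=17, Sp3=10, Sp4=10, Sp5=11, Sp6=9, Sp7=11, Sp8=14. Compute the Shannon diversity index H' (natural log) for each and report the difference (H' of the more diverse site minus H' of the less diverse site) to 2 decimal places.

The first survey: N=265, proportions 0.12453, 0.16981, 0.1434, 0.11321, 0.18113, 0.10943, 0.15849, giving H' = 1.92916 (working shown to 5 dp, full precision carried).
The second survey: N=97, proportions 0.15464, 0.17526, 0.10309, 0.10309, 0.1134, 0.09278, 0.1134, 0.14433, giving H' = 2.05602.
Difference = |1.92916 − 2.05602| = 0.12686, i.e. 0.13 to 2 decimal places.

0.13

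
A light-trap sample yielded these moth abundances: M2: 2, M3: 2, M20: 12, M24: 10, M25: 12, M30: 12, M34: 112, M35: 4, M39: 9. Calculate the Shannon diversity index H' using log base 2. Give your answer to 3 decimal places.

Total N = 2+2+12+10+12+12+112+4+9 = 175, so the proportions are 0.01143, 0.01143, 0.06857, 0.05714, 0.06857, 0.06857, 0.64, 0.02286, 0.05143 (working shown to 5 dp, full precision carried).
Each pᵢ log₂ pᵢ term: 0.01143×(-6.45121)=-0.07373, 0.01143×(-6.45121)=-0.07373, 0.06857×(-3.86625)=-0.26511, 0.05714×(-4.12928)=-0.23596, 0.06857×(-3.86625)=-0.26511, 0.06857×(-3.86625)=-0.26511, 0.64×(-0.64386)=-0.41207, 0.02286×(-5.45121)=-0.12460, 0.05143×(-4.28129)=-0.22018.
Sum = -1.93561, so H' = 1.936.

1.936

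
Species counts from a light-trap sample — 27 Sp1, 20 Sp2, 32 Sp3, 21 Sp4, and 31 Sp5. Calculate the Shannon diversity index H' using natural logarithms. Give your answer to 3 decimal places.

Total N = 27+20+32+21+31 = 131, so the proportions are 0.20611, 0.15267, 0.24427, 0.16031, 0.23664 (working shown to 5 dp, full precision carried).
Each pᵢ ln pᵢ term: 0.20611×(-1.57936)=-0.32552, 0.15267×(-1.87947)=-0.28694, 0.24427×(-1.40946)=-0.34430, 0.16031×(-1.83067)=-0.29347, 0.23664×(-1.44121)=-0.34105.
Sum = -1.59127, so H' = 1.591.

1.591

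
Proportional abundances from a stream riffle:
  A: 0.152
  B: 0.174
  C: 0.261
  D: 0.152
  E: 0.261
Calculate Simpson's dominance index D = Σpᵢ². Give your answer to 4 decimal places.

D = 0.152² + 0.174² + 0.261² + 0.152² + 0.261² = 0.023104 + 0.030276 + 0.068121 + 0.023104 + 0.068121 = 0.212726 (working shown to 6 dp, full precision carried).
To 4 decimal places, D = 0.2127.

0.2127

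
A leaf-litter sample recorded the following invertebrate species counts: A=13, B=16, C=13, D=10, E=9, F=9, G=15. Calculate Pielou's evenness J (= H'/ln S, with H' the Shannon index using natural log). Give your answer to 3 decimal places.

0.988

Total N = 13+16+13+10+9+9+15 = 85, so the proportions are 0.15294, 0.18824, 0.15294, 0.11765, 0.10588, 0.10588, 0.17647 (working shown to 5 dp, full precision carried).
H' = −Σ pᵢ ln pᵢ = −((-0.28718) + (-0.31436) + (-0.28718) + (-0.25177) + (-0.23775) + (-0.23775) + (-0.30611)) = 1.92210.
With S = 7 species, ln S = 1.94591, so J = 1.92210/1.94591 = 0.98776, i.e. 0.988 to 3 decimal places.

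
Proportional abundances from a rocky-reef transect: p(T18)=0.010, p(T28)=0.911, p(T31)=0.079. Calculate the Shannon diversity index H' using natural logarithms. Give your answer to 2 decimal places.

0.33

Each pᵢ ln pᵢ term (working shown to 4 dp, full precision carried): 0.01×(-4.6052)=-0.0461, 0.911×(-0.0932)=-0.0849, 0.079×(-2.5383)=-0.2005.
Sum = -0.3315, so H' = 0.33.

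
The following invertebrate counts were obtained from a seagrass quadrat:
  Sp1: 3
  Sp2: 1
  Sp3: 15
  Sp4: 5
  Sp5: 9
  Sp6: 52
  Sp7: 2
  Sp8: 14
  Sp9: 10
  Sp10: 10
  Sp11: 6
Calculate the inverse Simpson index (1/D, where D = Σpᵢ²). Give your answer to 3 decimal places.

Total N = 3+1+15+5+9+52+2+14+10+10+6 = 127, so the proportions are 0.023622, 0.007874, 0.1181102, 0.0393701, 0.0708661, 0.4094488, 0.015748, 0.1102362, 0.0787402, 0.0787402, 0.0472441 (working shown to 7 dp, full precision carried).
D = 0.023622² + 0.007874² + 0.1181102² + 0.0393701² + 0.0708661² + 0.4094488² + 0.015748² + 0.1102362² + 0.0787402² + 0.0787402² + 0.0472441² = 0.0005580 + 0.0000620 + 0.0139500 + 0.0015500 + 0.0050220 + 0.1676483 + 0.0002480 + 0.0121520 + 0.0062000 + 0.0062000 + 0.0022320 = 0.2158224.
So 1/D = 4.63344, i.e. 4.633 to 3 decimal places.

4.633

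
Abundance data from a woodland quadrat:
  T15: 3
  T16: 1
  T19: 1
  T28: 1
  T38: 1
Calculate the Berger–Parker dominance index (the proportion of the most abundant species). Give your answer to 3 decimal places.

0.429

Total N = 3+1+1+1+1 = 7, so the proportions are 0.42857, 0.14286, 0.14286, 0.14286, 0.14286 (working shown to 5 dp, full precision carried).
The largest proportion is 0.42857, i.e. d = 0.429 to 3 decimal places.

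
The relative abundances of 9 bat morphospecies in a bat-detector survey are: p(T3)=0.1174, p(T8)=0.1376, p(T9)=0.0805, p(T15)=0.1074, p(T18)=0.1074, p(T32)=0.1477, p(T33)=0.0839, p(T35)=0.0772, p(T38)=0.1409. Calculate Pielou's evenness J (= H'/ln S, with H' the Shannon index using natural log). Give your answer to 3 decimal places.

H' = −Σ pᵢ ln pᵢ = −((-0.25149) + (-0.27292) + (-0.20282) + (-0.23963) + (-0.23963) + (-0.28249) + (-0.20792) + (-0.19774) + (-0.27612)) = 2.17075 (working shown to 5 dp, full precision carried).
With S = 9 species, ln S = 2.19722, so J = 2.17075/2.19722 = 0.98795, i.e. 0.988 to 3 decimal places.

0.988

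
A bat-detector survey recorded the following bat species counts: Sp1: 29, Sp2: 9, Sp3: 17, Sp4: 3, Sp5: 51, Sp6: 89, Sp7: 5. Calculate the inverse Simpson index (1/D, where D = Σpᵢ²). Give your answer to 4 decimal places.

Total N = 29+9+17+3+51+89+5 = 203, so the proportions are 0.14285714, 0.04433498, 0.08374384, 0.01477833, 0.25123153, 0.43842365, 0.02463054 (working shown to 8 dp, full precision carried).
D = 0.14285714² + 0.04433498² + 0.08374384² + 0.01477833² + 0.25123153² + 0.43842365² + 0.02463054² = 0.02040816 + 0.00196559 + 0.00701303 + 0.00021840 + 0.06311728 + 0.19221529 + 0.00060666 = 0.28554442.
So 1/D = 3.502082, i.e. 3.5021 to 4 decimal places.

3.5021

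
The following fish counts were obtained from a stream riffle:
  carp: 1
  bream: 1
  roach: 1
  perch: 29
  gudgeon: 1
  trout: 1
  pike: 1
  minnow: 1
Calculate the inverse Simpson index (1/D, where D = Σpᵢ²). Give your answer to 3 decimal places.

1.528

Total N = 1+1+1+29+1+1+1+1 = 36, so the proportions are 0.027778, 0.027778, 0.027778, 0.805556, 0.027778, 0.027778, 0.027778, 0.027778 (working shown to 6 dp, full precision carried).
D = 0.027778² + 0.027778² + 0.027778² + 0.805556² + 0.027778² + 0.027778² + 0.027778² + 0.027778² = 0.000772 + 0.000772 + 0.000772 + 0.648920 + 0.000772 + 0.000772 + 0.000772 + 0.000772 = 0.654321.
So 1/D = 1.52830, i.e. 1.528 to 3 decimal places.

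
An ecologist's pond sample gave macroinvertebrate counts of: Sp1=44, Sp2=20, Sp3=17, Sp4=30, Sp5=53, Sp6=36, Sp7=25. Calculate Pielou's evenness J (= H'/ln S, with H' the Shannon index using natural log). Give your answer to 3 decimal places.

0.964

Total N = 44+20+17+30+53+36+25 = 225, so the proportions are 0.19556, 0.08889, 0.07556, 0.13333, 0.23556, 0.16, 0.11111 (working shown to 5 dp, full precision carried).
H' = −Σ pᵢ ln pᵢ = −((-0.31913) + (-0.21514) + (-0.19515) + (-0.26865) + (-0.34057) + (-0.29321) + (-0.24414)) = 1.87600.
With S = 7 species, ln S = 1.94591, so J = 1.87600/1.94591 = 0.96407, i.e. 0.964 to 3 decimal places.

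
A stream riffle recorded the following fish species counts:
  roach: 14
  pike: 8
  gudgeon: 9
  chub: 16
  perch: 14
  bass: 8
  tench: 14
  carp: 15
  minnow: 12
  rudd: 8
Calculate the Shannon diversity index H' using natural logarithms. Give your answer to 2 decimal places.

Total N = 14+8+9+16+14+8+14+15+12+8 = 118, so the proportions are 0.1186, 0.0678, 0.0763, 0.1356, 0.1186, 0.0678, 0.1186, 0.1271, 0.1017, 0.0678 (working shown to 4 dp, full precision carried).
Each pᵢ ln pᵢ term: 0.1186×(-2.1316)=-0.2529, 0.0678×(-2.6912)=-0.1825, 0.0763×(-2.5735)=-0.1963, 0.1356×(-1.9981)=-0.2709, 0.1186×(-2.1316)=-0.2529, 0.0678×(-2.6912)=-0.1825, 0.1186×(-2.1316)=-0.2529, 0.1271×(-2.0626)=-0.2622, 0.1017×(-2.2858)=-0.2325, 0.0678×(-2.6912)=-0.1825.
Sum = -2.2679, so H' = 2.27.

2.27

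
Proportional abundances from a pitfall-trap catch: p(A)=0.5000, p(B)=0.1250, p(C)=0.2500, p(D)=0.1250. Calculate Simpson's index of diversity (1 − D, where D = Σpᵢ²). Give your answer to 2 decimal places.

D = 0.5² + 0.125² + 0.25² + 0.125² = 0.2500 + 0.0156 + 0.0625 + 0.0156 = 0.3438 (working shown to 4 dp, full precision carried).
So 1 − D = 0.6562, i.e. 0.66 to 2 decimal places.

0.66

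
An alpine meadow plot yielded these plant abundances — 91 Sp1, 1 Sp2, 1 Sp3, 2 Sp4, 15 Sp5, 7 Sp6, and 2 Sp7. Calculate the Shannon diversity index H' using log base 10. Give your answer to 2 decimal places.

0.37

Total N = 91+1+1+2+15+7+2 = 119, so the proportions are 0.7647, 0.0084, 0.0084, 0.0168, 0.1261, 0.0588, 0.0168 (working shown to 4 dp, full precision carried).
Each pᵢ log₁₀ pᵢ term: 0.7647×(-0.1165)=-0.0891, 0.0084×(-2.0755)=-0.0174, 0.0084×(-2.0755)=-0.0174, 0.0168×(-1.7745)=-0.0298, 0.1261×(-0.8995)=-0.1134, 0.0588×(-1.2304)=-0.0724, 0.0168×(-1.7745)=-0.0298.
Sum = -0.3694, so H' = 0.37.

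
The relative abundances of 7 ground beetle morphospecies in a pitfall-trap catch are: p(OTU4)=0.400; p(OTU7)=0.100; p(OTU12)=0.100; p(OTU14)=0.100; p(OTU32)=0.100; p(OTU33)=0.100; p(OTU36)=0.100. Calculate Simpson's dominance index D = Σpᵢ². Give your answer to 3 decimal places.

D = 0.4² + 0.1² + 0.1² + 0.1² + 0.1² + 0.1² + 0.1² = 0.16000 + 0.01000 + 0.01000 + 0.01000 + 0.01000 + 0.01000 + 0.01000 = 0.22000 (working shown to 5 dp, full precision carried).
To 3 decimal places, D = 0.220.

0.220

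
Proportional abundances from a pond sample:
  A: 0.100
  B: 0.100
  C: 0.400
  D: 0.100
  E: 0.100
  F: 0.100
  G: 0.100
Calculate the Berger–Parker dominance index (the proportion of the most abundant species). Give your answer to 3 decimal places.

The largest proportion is 0.4, i.e. d = 0.400 to 3 decimal places.

0.400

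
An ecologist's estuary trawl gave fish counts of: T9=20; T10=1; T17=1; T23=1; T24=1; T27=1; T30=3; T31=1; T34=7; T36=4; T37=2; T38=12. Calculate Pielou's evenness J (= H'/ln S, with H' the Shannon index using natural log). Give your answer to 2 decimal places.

0.76

Total N = 20+1+1+1+1+1+3+1+7+4+2+12 = 54, so the proportions are 0.3704, 0.0185, 0.0185, 0.0185, 0.0185, 0.0185, 0.0556, 0.0185, 0.1296, 0.0741, 0.037, 0.2222 (working shown to 4 dp, full precision carried).
H' = −Σ pᵢ ln pᵢ = −((-0.3679) + (-0.0739) + (-0.0739) + (-0.0739) + (-0.0739) + (-0.0739) + (-0.1606) + (-0.0739) + (-0.2648) + (-0.1928) + (-0.1221) + (-0.3342)) = 1.8856.
With S = 12 species, ln S = 2.4849, so J = 1.8856/2.4849 = 0.7588, i.e. 0.76 to 2 decimal places.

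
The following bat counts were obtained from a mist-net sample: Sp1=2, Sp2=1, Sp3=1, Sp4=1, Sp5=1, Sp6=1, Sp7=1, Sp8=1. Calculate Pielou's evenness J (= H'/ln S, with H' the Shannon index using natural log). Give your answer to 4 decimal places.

0.9826

Total N = 2+1+1+1+1+1+1+1 = 9, so the proportions are 0.222222, 0.111111, 0.111111, 0.111111, 0.111111, 0.111111, 0.111111, 0.111111 (working shown to 6 dp, full precision carried).
H' = −Σ pᵢ ln pᵢ = −((-0.334239) + (-0.244136) + (-0.244136) + (-0.244136) + (-0.244136) + (-0.244136) + (-0.244136) + (-0.244136)) = 2.043192.
With S = 8 species, ln S = 2.079442, so J = 2.043192/2.079442 = 0.982568, i.e. 0.9826 to 4 decimal places.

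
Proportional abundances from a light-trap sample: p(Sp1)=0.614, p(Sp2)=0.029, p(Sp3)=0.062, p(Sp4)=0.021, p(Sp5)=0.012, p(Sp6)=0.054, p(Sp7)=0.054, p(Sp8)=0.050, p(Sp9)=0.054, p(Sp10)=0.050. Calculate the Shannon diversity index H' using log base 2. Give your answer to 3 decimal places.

2.137

Each pᵢ log₂ pᵢ term (working shown to 5 dp, full precision carried): 0.614×(-0.70369)=-0.43207, 0.029×(-5.10780)=-0.14813, 0.062×(-4.01159)=-0.24872, 0.021×(-5.57347)=-0.11704, 0.012×(-6.38082)=-0.07657, 0.054×(-4.21090)=-0.22739, 0.054×(-4.21090)=-0.22739, 0.05×(-4.32193)=-0.21610, 0.054×(-4.21090)=-0.22739, 0.05×(-4.32193)=-0.21610.
Sum = -2.13688, so H' = 2.137.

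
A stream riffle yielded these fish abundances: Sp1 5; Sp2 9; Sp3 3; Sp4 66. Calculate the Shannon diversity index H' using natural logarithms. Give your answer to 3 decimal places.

Total N = 5+9+3+66 = 83, so the proportions are 0.06024, 0.10843, 0.03614, 0.79518 (working shown to 5 dp, full precision carried).
Each pᵢ ln pᵢ term: 0.06024×(-2.80940)=-0.16924, 0.10843×(-2.22162)=-0.24090, 0.03614×(-3.32023)=-0.12001, 0.79518×(-0.22919)=-0.18224.
Sum = -0.71239, so H' = 0.712.

0.712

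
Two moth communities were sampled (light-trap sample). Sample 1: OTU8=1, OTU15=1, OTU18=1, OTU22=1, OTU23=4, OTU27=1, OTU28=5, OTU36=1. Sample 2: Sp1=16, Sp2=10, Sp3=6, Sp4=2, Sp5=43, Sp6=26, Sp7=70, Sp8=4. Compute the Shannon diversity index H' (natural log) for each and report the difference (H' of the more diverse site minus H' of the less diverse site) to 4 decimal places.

0.1789

Sample 1: N=15, proportions 0.066667, 0.066667, 0.066667, 0.066667, 0.266667, 0.066667, 0.333333, 0.066667, giving H' = 1.801892 (working shown to 6 dp, full precision carried).
Sample 2: N=177, proportions 0.090395, 0.056497, 0.033898, 0.011299, 0.242938, 0.146893, 0.39548, 0.022599, giving H' = 1.623008.
Difference = |1.801892 − 1.623008| = 0.178884, i.e. 0.1789 to 4 decimal places.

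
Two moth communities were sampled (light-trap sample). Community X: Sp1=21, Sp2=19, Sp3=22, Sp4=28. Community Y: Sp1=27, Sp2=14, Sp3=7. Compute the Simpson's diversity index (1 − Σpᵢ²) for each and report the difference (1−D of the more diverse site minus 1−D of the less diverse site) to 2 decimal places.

Community X: N=90, proportions 0.2333333, 0.2111111, 0.2444444, 0.3111111, giving 1−D = 0.7444444 (working shown to 7 dp, full precision carried).
Community Y: N=48, proportions 0.5625, 0.2916667, 0.1458333, giving 1−D = 0.5772569.
Difference = |0.7444444 − 0.5772569| = 0.1671875, i.e. 0.17 to 2 decimal places.

0.17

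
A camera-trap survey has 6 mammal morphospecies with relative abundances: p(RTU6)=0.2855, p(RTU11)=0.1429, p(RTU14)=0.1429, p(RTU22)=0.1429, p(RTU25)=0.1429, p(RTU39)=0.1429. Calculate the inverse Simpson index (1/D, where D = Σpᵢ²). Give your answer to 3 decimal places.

D = 0.2855² + 0.1429² + 0.1429² + 0.1429² + 0.1429² + 0.1429² = 0.0815102 + 0.0204204 + 0.0204204 + 0.0204204 + 0.0204204 + 0.0204204 = 0.1836123 (working shown to 7 dp, full precision carried).
So 1/D = 5.44626, i.e. 5.446 to 3 decimal places.

5.446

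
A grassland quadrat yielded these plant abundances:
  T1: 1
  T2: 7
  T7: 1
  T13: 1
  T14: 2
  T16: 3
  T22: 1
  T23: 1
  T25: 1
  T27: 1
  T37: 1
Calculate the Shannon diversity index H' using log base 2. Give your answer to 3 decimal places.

3.002

Total N = 1+7+1+1+2+3+1+1+1+1+1 = 20, so the proportions are 0.05, 0.35, 0.05, 0.05, 0.1, 0.15, 0.05, 0.05, 0.05, 0.05, 0.05 (working shown to 5 dp, full precision carried).
Each pᵢ log₂ pᵢ term: 0.05×(-4.32193)=-0.21610, 0.35×(-1.51457)=-0.53010, 0.05×(-4.32193)=-0.21610, 0.05×(-4.32193)=-0.21610, 0.1×(-3.32193)=-0.33219, 0.15×(-2.73697)=-0.41054, 0.05×(-4.32193)=-0.21610, 0.05×(-4.32193)=-0.21610, 0.05×(-4.32193)=-0.21610, 0.05×(-4.32193)=-0.21610, 0.05×(-4.32193)=-0.21610.
Sum = -3.00161, so H' = 3.002.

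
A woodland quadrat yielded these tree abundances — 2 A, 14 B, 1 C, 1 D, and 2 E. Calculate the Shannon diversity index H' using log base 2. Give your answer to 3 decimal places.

Total N = 2+14+1+1+2 = 20, so the proportions are 0.1, 0.7, 0.05, 0.05, 0.1 (working shown to 5 dp, full precision carried).
Each pᵢ log₂ pᵢ term: 0.1×(-3.32193)=-0.33219, 0.7×(-0.51457)=-0.36020, 0.05×(-4.32193)=-0.21610, 0.05×(-4.32193)=-0.21610, 0.1×(-3.32193)=-0.33219.
Sum = -1.45678, so H' = 1.457.

1.457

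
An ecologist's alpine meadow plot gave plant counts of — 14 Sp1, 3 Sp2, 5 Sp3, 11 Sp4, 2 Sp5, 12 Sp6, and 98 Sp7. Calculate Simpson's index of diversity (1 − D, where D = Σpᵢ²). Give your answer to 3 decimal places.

0.519

Total N = 14+3+5+11+2+12+98 = 145, so the proportions are 0.09655, 0.02069, 0.03448, 0.07586, 0.01379, 0.08276, 0.67586 (working shown to 5 dp, full precision carried).
D = 0.09655² + 0.02069² + 0.03448² + 0.07586² + 0.01379² + 0.08276² + 0.67586² = 0.00932 + 0.00043 + 0.00119 + 0.00576 + 0.00019 + 0.00685 + 0.45679 = 0.48052.
So 1 − D = 0.51948, i.e. 0.519 to 3 decimal places.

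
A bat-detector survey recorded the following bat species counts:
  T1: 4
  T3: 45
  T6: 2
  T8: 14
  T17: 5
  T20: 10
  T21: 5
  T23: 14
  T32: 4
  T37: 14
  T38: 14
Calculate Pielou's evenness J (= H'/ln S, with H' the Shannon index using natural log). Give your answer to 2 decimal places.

Total N = 4+45+2+14+5+10+5+14+4+14+14 = 131, so the proportions are 0.0305, 0.3435, 0.0153, 0.1069, 0.0382, 0.0763, 0.0382, 0.1069, 0.0305, 0.1069, 0.1069 (working shown to 4 dp, full precision carried).
H' = −Σ pᵢ ln pᵢ = −((-0.1065) + (-0.3671) + (-0.0638) + (-0.2390) + (-0.1246) + (-0.1964) + (-0.1246) + (-0.2390) + (-0.1065) + (-0.2390) + (-0.2390)) = 2.0455.
With S = 11 species, ln S = 2.3979, so J = 2.0455/2.3979 = 0.8531, i.e. 0.85 to 2 decimal places.

0.85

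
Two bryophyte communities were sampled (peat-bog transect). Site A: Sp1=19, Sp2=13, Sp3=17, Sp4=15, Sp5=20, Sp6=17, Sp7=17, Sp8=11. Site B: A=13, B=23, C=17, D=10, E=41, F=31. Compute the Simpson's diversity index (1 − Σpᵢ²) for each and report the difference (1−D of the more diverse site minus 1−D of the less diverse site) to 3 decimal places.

Site A: N=129, proportions 0.14729, 0.10078, 0.13178, 0.11628, 0.15504, 0.13178, 0.13178, 0.08527, giving 1−D = 0.87122 (working shown to 5 dp, full precision carried).
Site B: N=135, proportions 0.0963, 0.17037, 0.12593, 0.07407, 0.3037, 0.22963, giving 1−D = 0.79539.
Difference = |0.87122 − 0.79539| = 0.07583, i.e. 0.076 to 3 decimal places.

0.076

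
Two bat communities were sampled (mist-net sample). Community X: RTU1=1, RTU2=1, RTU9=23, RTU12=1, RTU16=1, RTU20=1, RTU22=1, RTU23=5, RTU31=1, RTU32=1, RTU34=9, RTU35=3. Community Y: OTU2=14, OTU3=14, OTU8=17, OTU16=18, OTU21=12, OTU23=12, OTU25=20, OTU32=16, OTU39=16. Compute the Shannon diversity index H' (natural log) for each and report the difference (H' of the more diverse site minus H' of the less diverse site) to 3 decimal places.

0.463

Community X: N=48, proportions 0.02083, 0.02083, 0.47917, 0.02083, 0.02083, 0.02083, 0.02083, 0.10417, 0.02083, 0.02083, 0.1875, 0.0625, giving H' = 1.72048 (working shown to 5 dp, full precision carried).
Community Y: N=139, proportions 0.10072, 0.10072, 0.1223, 0.1295, 0.08633, 0.08633, 0.14388, 0.11511, 0.11511, giving H' = 2.18368.
Difference = |1.72048 − 2.18368| = 0.46320, i.e. 0.463 to 3 decimal places.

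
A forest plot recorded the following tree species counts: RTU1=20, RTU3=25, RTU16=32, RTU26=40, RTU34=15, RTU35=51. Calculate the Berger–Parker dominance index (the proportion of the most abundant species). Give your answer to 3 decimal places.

Total N = 20+25+32+40+15+51 = 183, so the proportions are 0.10929, 0.13661, 0.17486, 0.21858, 0.08197, 0.27869 (working shown to 5 dp, full precision carried).
The largest proportion is 0.27869, i.e. d = 0.279 to 3 decimal places.

0.279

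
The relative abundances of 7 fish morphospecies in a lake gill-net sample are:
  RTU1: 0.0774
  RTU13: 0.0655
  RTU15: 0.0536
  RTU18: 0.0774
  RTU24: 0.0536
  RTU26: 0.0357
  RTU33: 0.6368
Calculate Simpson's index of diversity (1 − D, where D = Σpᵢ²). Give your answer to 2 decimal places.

0.57

D = 0.0774² + 0.0655² + 0.0536² + 0.0774² + 0.0536² + 0.0357² + 0.6368² = 0.0060 + 0.0043 + 0.0029 + 0.0060 + 0.0029 + 0.0013 + 0.4055 = 0.4288 (working shown to 4 dp, full precision carried).
So 1 − D = 0.5712, i.e. 0.57 to 2 decimal places.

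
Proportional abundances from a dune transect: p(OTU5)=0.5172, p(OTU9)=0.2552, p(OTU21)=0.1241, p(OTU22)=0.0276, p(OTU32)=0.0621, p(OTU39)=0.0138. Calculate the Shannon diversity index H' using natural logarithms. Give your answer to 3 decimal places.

Each pᵢ ln pᵢ term (working shown to 5 dp, full precision carried): 0.5172×(-0.65933)=-0.34100, 0.2552×(-1.36571)=-0.34853, 0.1241×(-2.08667)=-0.25896, 0.0276×(-3.58994)=-0.09908, 0.0621×(-2.77901)=-0.17258, 0.0138×(-4.28309)=-0.05911.
Sum = -1.27925, so H' = 1.279.

1.279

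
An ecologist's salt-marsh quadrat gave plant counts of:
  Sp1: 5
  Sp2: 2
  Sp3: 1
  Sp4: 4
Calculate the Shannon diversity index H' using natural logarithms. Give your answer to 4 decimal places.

1.2367

Total N = 5+2+1+4 = 12, so the proportions are 0.416667, 0.166667, 0.083333, 0.333333 (working shown to 6 dp, full precision carried).
Each pᵢ ln pᵢ term: 0.416667×(-0.875469)=-0.364779, 0.166667×(-1.791759)=-0.298627, 0.083333×(-2.484907)=-0.207076, 0.333333×(-1.098612)=-0.366204.
Sum = -1.236685, so H' = 1.2367.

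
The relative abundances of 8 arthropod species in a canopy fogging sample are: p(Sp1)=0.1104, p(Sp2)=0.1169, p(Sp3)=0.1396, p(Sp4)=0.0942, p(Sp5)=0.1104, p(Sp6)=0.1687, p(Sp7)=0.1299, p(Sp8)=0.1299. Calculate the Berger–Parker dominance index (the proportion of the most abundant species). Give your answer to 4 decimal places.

The largest proportion is 0.1687, i.e. d = 0.1687 to 4 decimal places.

0.1687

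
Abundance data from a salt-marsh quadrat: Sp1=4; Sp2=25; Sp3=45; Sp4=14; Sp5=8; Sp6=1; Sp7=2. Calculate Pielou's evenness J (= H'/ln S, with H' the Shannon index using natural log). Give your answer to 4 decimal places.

Total N = 4+25+45+14+8+1+2 = 99, so the proportions are 0.040404, 0.252525, 0.454545, 0.141414, 0.080808, 0.010101, 0.020202 (working shown to 6 dp, full precision carried).
H' = −Σ pᵢ ln pᵢ = −((-0.129650) + (-0.347536) + (-0.358390) + (-0.276615) + (-0.203287) + (-0.046415) + (-0.078828)) = 1.440721.
With S = 7 species, ln S = 1.945910, so J = 1.440721/1.945910 = 0.740384, i.e. 0.7404 to 4 decimal places.

0.7404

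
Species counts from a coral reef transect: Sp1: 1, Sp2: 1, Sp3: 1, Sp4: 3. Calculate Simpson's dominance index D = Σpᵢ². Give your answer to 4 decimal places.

Total N = 1+1+1+3 = 6, so the proportions are 0.166667, 0.166667, 0.166667, 0.5 (working shown to 6 dp, full precision carried).
D = 0.166667² + 0.166667² + 0.166667² + 0.5² = 0.027778 + 0.027778 + 0.027778 + 0.250000 = 0.333333.
To 4 decimal places, D = 0.3333.

0.3333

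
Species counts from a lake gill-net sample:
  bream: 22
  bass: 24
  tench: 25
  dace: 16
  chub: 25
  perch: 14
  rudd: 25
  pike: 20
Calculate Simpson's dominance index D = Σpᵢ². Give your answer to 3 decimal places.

0.130

Total N = 22+24+25+16+25+14+25+20 = 171, so the proportions are 0.128655, 0.140351, 0.146199, 0.093567, 0.146199, 0.081871, 0.146199, 0.116959 (working shown to 6 dp, full precision carried).
D = 0.128655² + 0.140351² + 0.146199² + 0.093567² + 0.146199² + 0.081871² + 0.146199² + 0.116959² = 0.016552 + 0.019698 + 0.021374 + 0.008755 + 0.021374 + 0.006703 + 0.021374 + 0.013679 = 0.129510.
To 3 decimal places, D = 0.130.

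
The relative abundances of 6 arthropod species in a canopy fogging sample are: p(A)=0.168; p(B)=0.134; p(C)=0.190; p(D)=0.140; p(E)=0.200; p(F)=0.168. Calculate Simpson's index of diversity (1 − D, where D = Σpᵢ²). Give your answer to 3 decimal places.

0.830

D = 0.168² + 0.134² + 0.19² + 0.14² + 0.2² + 0.168² = 0.02822 + 0.01796 + 0.03610 + 0.01960 + 0.04000 + 0.02822 = 0.17010 (working shown to 5 dp, full precision carried).
So 1 − D = 0.82990, i.e. 0.830 to 3 decimal places.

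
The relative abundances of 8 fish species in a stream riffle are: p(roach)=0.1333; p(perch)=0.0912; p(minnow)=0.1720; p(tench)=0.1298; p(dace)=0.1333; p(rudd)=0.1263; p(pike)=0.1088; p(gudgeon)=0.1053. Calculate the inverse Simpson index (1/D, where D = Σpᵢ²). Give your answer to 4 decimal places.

D = 0.1333² + 0.0912² + 0.172² + 0.1298² + 0.1333² + 0.1263² + 0.1088² + 0.1053² = 0.01776889 + 0.00831744 + 0.02958400 + 0.01684804 + 0.01776889 + 0.01595169 + 0.01183744 + 0.01108809 = 0.12916448 (working shown to 8 dp, full precision carried).
So 1/D = 7.742067, i.e. 7.7421 to 4 decimal places.

7.7421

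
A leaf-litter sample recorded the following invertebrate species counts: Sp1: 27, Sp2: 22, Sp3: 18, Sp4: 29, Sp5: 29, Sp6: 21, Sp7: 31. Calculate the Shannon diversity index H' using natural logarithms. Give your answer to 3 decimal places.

1.929

Total N = 27+22+18+29+29+21+31 = 177, so the proportions are 0.15254, 0.12429, 0.10169, 0.16384, 0.16384, 0.11864, 0.17514 (working shown to 5 dp, full precision carried).
Each pᵢ ln pᵢ term: 0.15254×(-1.88031)=-0.28683, 0.12429×(-2.08511)=-0.25917, 0.10169×(-2.28578)=-0.23245, 0.16384×(-1.80885)=-0.29637, 0.16384×(-1.80885)=-0.29637, 0.11864×(-2.13163)=-0.25290, 0.17514×(-1.74216)=-0.30512.
Sum = -1.92921, so H' = 1.929.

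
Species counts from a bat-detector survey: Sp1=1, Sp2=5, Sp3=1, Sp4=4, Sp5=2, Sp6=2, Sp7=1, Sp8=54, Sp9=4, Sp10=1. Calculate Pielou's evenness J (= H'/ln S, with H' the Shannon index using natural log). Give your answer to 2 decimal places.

Total N = 1+5+1+4+2+2+1+54+4+1 = 75, so the proportions are 0.0133, 0.0667, 0.0133, 0.0533, 0.0267, 0.0267, 0.0133, 0.72, 0.0533, 0.0133 (working shown to 4 dp, full precision carried).
H' = −Σ pᵢ ln pᵢ = −((-0.0576) + (-0.1805) + (-0.0576) + (-0.1563) + (-0.0966) + (-0.0966) + (-0.0576) + (-0.2365) + (-0.1563) + (-0.0576)) = 1.1533.
With S = 10 species, ln S = 2.3026, so J = 1.1533/2.3026 = 0.5009, i.e. 0.50 to 2 decimal places.

0.50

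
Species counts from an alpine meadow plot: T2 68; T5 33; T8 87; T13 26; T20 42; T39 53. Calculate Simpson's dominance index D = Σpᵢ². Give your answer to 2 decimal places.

Total N = 68+33+87+26+42+53 = 309, so the proportions are 0.2201, 0.1068, 0.2816, 0.0841, 0.1359, 0.1715 (working shown to 4 dp, full precision carried).
D = 0.2201² + 0.1068² + 0.2816² + 0.0841² + 0.1359² + 0.1715² = 0.0484 + 0.0114 + 0.0793 + 0.0071 + 0.0185 + 0.0294 = 0.1941.
To 2 decimal places, D = 0.19.

0.19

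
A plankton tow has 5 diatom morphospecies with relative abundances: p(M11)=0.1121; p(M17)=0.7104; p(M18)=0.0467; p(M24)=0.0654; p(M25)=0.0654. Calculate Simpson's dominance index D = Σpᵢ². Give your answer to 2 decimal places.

D = 0.1121² + 0.7104² + 0.0467² + 0.0654² + 0.0654² = 0.0126 + 0.5047 + 0.0022 + 0.0043 + 0.0043 = 0.5280 (working shown to 4 dp, full precision carried).
To 2 decimal places, D = 0.53.

0.53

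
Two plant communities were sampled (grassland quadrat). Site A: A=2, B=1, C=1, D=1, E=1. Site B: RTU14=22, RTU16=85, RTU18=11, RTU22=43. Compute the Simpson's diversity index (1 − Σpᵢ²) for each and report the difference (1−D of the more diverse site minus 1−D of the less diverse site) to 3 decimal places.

0.151

Site A: N=6, proportions 0.33333, 0.16667, 0.16667, 0.16667, 0.16667, giving 1−D = 0.77778 (working shown to 5 dp, full precision carried).
Site B: N=161, proportions 0.13665, 0.52795, 0.06832, 0.26708, giving 1−D = 0.62660.
Difference = |0.77778 − 0.62660| = 0.15118, i.e. 0.151 to 3 decimal places.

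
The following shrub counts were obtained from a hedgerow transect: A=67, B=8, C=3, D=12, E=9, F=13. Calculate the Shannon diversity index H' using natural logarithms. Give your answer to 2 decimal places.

Total N = 67+8+3+12+9+13 = 112, so the proportions are 0.5982, 0.0714, 0.0268, 0.1071, 0.0804, 0.1161 (working shown to 4 dp, full precision carried).
Each pᵢ ln pᵢ term: 0.5982×(-0.5138)=-0.3074, 0.0714×(-2.6391)=-0.1885, 0.0268×(-3.6199)=-0.0970, 0.1071×(-2.2336)=-0.2393, 0.0804×(-2.5213)=-0.2026, 0.1161×(-2.1535)=-0.2500.
Sum = -1.2847, so H' = 1.28.

1.28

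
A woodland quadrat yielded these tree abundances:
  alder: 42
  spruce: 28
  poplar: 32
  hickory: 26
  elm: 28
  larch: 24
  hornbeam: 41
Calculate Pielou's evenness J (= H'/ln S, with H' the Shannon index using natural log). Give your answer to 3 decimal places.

Total N = 42+28+32+26+28+24+41 = 221, so the proportions are 0.19005, 0.1267, 0.1448, 0.11765, 0.1267, 0.1086, 0.18552 (working shown to 5 dp, full precision carried).
H' = −Σ pᵢ ln pᵢ = −((-0.31557) + (-0.26175) + (-0.27981) + (-0.25177) + (-0.26175) + (-0.24110) + (-0.31253)) = 1.92427.
With S = 7 species, ln S = 1.94591, so J = 1.92427/1.94591 = 0.98888, i.e. 0.989 to 3 decimal places.

0.989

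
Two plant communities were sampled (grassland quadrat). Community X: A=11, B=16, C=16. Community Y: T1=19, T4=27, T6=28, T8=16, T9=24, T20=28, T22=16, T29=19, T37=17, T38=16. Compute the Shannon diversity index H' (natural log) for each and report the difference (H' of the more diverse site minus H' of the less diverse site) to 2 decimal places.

1.19

Community X: N=43, proportions 0.2558, 0.3721, 0.3721, giving H' = 1.0845 (working shown to 4 dp, full precision carried).
Community Y: N=210, proportions 0.0905, 0.1286, 0.1333, 0.0762, 0.1143, 0.1333, 0.0762, 0.0905, 0.081, 0.0762, giving H' = 2.2757.
Difference = |1.0845 − 2.2757| = 1.1912, i.e. 1.19 to 2 decimal places.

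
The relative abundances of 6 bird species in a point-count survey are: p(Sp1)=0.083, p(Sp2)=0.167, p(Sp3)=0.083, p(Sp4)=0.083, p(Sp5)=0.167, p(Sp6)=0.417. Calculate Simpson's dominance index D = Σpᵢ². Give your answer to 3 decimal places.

0.250

D = 0.083² + 0.167² + 0.083² + 0.083² + 0.167² + 0.417² = 0.00689 + 0.02789 + 0.00689 + 0.00689 + 0.02789 + 0.17389 = 0.25033 (working shown to 5 dp, full precision carried).
To 3 decimal places, D = 0.250.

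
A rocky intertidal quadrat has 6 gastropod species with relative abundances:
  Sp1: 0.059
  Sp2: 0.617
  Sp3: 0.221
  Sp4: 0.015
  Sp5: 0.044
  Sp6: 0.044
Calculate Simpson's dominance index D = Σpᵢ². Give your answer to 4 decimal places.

0.4371

D = 0.059² + 0.617² + 0.221² + 0.015² + 0.044² + 0.044² = 0.003481 + 0.380689 + 0.048841 + 0.000225 + 0.001936 + 0.001936 = 0.437108 (working shown to 6 dp, full precision carried).
To 4 decimal places, D = 0.4371.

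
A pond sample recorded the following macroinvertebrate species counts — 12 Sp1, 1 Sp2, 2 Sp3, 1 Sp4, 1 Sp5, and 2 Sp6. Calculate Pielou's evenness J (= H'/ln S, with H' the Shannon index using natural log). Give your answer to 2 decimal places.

0.69

Total N = 12+1+2+1+1+2 = 19, so the proportions are 0.6316, 0.0526, 0.1053, 0.0526, 0.0526, 0.1053 (working shown to 4 dp, full precision carried).
H' = −Σ pᵢ ln pᵢ = −((-0.2902) + (-0.1550) + (-0.2370) + (-0.1550) + (-0.1550) + (-0.2370)) = 1.2291.
With S = 6 species, ln S = 1.7918, so J = 1.2291/1.7918 = 0.6860, i.e. 0.69 to 2 decimal places.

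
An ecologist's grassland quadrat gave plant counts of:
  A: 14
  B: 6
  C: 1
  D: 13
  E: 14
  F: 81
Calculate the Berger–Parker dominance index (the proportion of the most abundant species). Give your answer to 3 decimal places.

Total N = 14+6+1+13+14+81 = 129, so the proportions are 0.10853, 0.04651, 0.00775, 0.10078, 0.10853, 0.62791 (working shown to 5 dp, full precision carried).
The largest proportion is 0.62791, i.e. d = 0.628 to 3 decimal places.

0.628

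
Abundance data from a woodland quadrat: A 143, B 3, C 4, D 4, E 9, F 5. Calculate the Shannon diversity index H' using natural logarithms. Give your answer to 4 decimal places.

Total N = 143+3+4+4+9+5 = 168, so the proportions are 0.85119, 0.017857, 0.02381, 0.02381, 0.053571, 0.029762 (working shown to 6 dp, full precision carried).
Each pᵢ ln pᵢ term: 0.85119×(-0.161119)=-0.137143, 0.017857×(-4.025352)=-0.071881, 0.02381×(-3.737670)=-0.088992, 0.02381×(-3.737670)=-0.088992, 0.053571×(-2.926739)=-0.156790, 0.029762×(-3.514526)=-0.104599.
Sum = -0.648397, so H' = 0.6484.

0.6484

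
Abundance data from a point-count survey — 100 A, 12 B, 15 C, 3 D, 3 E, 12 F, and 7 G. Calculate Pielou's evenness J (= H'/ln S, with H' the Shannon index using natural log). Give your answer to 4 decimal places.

0.6175

Total N = 100+12+15+3+3+12+7 = 152, so the proportions are 0.657895, 0.078947, 0.098684, 0.019737, 0.019737, 0.078947, 0.046053 (working shown to 6 dp, full precision carried).
H' = −Σ pᵢ ln pᵢ = −((-0.275467) + (-0.200445) + (-0.228536) + (-0.077472) + (-0.077472) + (-0.200445) + (-0.141749)) = 1.201587.
With S = 7 species, ln S = 1.945910, so J = 1.201587/1.945910 = 0.617494, i.e. 0.6175 to 4 decimal places.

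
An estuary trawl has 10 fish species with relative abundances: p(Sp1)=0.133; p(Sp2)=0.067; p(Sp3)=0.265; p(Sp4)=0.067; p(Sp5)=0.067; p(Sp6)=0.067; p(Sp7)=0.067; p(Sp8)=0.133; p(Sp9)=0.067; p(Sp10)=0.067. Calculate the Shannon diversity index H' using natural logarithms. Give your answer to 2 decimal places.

Each pᵢ ln pᵢ term (working shown to 4 dp, full precision carried): 0.133×(-2.0174)=-0.2683, 0.067×(-2.7031)=-0.1811, 0.265×(-1.3280)=-0.3519, 0.067×(-2.7031)=-0.1811, 0.067×(-2.7031)=-0.1811, 0.067×(-2.7031)=-0.1811, 0.067×(-2.7031)=-0.1811, 0.133×(-2.0174)=-0.2683, 0.067×(-2.7031)=-0.1811, 0.067×(-2.7031)=-0.1811.
Sum = -2.1563, so H' = 2.16.

2.16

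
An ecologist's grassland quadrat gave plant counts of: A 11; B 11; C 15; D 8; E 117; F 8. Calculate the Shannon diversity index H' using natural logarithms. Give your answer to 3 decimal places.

Total N = 11+11+15+8+117+8 = 170, so the proportions are 0.06471, 0.06471, 0.08824, 0.04706, 0.68824, 0.04706 (working shown to 5 dp, full precision carried).
Each pᵢ ln pᵢ term: 0.06471×(-2.73790)=-0.17716, 0.06471×(-2.73790)=-0.17716, 0.08824×(-2.42775)=-0.21421, 0.04706×(-3.05636)=-0.14383, 0.68824×(-0.37362)=-0.25714, 0.04706×(-3.05636)=-0.14383.
Sum = -1.11333, so H' = 1.113.

1.113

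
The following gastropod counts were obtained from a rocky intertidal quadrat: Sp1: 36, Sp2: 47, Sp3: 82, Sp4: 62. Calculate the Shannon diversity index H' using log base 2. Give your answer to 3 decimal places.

Total N = 36+47+82+62 = 227, so the proportions are 0.15859, 0.20705, 0.36123, 0.27313 (working shown to 5 dp, full precision carried).
Each pᵢ log₂ pᵢ term: 0.15859×(-2.65662)=-0.42131, 0.20705×(-2.27196)=-0.47041, 0.36123×(-1.46900)=-0.53065, 0.27313×(-1.87235)=-0.51139.
Sum = -1.93376, so H' = 1.934.

1.934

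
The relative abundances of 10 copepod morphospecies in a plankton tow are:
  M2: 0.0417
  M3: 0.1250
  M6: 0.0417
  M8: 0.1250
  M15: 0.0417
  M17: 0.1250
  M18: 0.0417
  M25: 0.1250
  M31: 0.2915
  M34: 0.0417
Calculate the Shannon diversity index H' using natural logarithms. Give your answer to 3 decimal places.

Each pᵢ ln pᵢ term (working shown to 5 dp, full precision carried): 0.0417×(-3.17725)=-0.13249, 0.125×(-2.07944)=-0.25993, 0.0417×(-3.17725)=-0.13249, 0.125×(-2.07944)=-0.25993, 0.0417×(-3.17725)=-0.13249, 0.125×(-2.07944)=-0.25993, 0.0417×(-3.17725)=-0.13249, 0.125×(-2.07944)=-0.25993, 0.2915×(-1.23272)=-0.35934, 0.0417×(-3.17725)=-0.13249.
Sum = -2.06151, so H' = 2.062.

2.062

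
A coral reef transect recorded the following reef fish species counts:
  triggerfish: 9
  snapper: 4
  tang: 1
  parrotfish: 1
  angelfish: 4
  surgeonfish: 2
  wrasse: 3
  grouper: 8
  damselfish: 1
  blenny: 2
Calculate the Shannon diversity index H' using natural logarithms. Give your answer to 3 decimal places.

Total N = 9+4+1+1+4+2+3+8+1+2 = 35, so the proportions are 0.25714, 0.11429, 0.02857, 0.02857, 0.11429, 0.05714, 0.08571, 0.22857, 0.02857, 0.05714 (working shown to 5 dp, full precision carried).
Each pᵢ ln pᵢ term: 0.25714×(-1.35812)=-0.34923, 0.11429×(-2.16905)=-0.24789, 0.02857×(-3.55535)=-0.10158, 0.02857×(-3.55535)=-0.10158, 0.11429×(-2.16905)=-0.24789, 0.05714×(-2.86220)=-0.16355, 0.08571×(-2.45674)=-0.21058, 0.22857×(-1.47591)=-0.33735, 0.02857×(-3.55535)=-0.10158, 0.05714×(-2.86220)=-0.16355.
Sum = -2.02480, so H' = 2.025.

2.025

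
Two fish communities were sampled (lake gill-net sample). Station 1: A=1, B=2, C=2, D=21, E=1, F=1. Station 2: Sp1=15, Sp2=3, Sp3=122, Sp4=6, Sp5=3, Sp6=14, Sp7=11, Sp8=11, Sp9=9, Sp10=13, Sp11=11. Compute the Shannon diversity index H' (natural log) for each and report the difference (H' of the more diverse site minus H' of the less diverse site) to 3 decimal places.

Station 1: N=28, proportions 0.03571, 0.07143, 0.07143, 0.75, 0.03571, 0.03571, giving H' = 0.94979 (working shown to 5 dp, full precision carried).
Station 2: N=218, proportions 0.06881, 0.01376, 0.55963, 0.02752, 0.01376, 0.06422, 0.05046, 0.05046, 0.04128, 0.05963, 0.05046, giving H' = 1.65399.
Difference = |0.94979 − 1.65399| = 0.70420, i.e. 0.704 to 3 decimal places.

0.704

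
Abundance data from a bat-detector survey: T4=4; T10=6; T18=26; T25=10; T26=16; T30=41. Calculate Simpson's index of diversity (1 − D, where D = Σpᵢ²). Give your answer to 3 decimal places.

Total N = 4+6+26+10+16+41 = 103, so the proportions are 0.03883, 0.05825, 0.25243, 0.09709, 0.15534, 0.39806 (working shown to 5 dp, full precision carried).
D = 0.03883² + 0.05825² + 0.25243² + 0.09709² + 0.15534² + 0.39806² = 0.00151 + 0.00339 + 0.06372 + 0.00943 + 0.02413 + 0.15845 = 0.26063.
So 1 − D = 0.73937, i.e. 0.739 to 3 decimal places.

0.739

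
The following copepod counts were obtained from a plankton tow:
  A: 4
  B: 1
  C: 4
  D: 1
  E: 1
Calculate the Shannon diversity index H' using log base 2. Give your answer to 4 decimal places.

2.0049

Total N = 4+1+4+1+1 = 11, so the proportions are 0.363636, 0.090909, 0.363636, 0.090909, 0.090909 (working shown to 6 dp, full precision carried).
Each pᵢ log₂ pᵢ term: 0.363636×(-1.459432)=-0.530702, 0.090909×(-3.459432)=-0.314494, 0.363636×(-1.459432)=-0.530702, 0.090909×(-3.459432)=-0.314494, 0.090909×(-3.459432)=-0.314494.
Sum = -2.004886, so H' = 2.0049.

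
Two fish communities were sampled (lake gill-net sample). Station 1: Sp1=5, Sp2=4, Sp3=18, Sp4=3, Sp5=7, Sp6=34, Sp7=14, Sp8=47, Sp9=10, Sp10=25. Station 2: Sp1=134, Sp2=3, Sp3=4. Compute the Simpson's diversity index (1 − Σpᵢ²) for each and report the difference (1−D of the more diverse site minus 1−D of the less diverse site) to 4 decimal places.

0.7356

Station 1: N=167, proportions 0.02994, 0.023952, 0.107784, 0.017964, 0.041916, 0.203593, 0.083832, 0.281437, 0.05988, 0.149701, giving 1−D = 0.831152 (working shown to 6 dp, full precision carried).
Station 2: N=141, proportions 0.950355, 0.021277, 0.028369, giving 1−D = 0.095569.
Difference = |0.831152 − 0.095569| = 0.735583, i.e. 0.7356 to 4 decimal places.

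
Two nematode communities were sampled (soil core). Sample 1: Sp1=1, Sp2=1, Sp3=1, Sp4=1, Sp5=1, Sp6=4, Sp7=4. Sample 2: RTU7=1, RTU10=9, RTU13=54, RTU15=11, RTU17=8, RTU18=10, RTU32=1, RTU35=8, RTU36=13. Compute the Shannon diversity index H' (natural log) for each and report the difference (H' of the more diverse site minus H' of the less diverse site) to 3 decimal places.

0.021

Sample 1: N=13, proportions 0.076923, 0.076923, 0.076923, 0.076923, 0.076923, 0.307692, 0.307692, giving H' = 1.711845 (working shown to 6 dp, full precision carried).
Sample 2: N=115, proportions 0.008696, 0.078261, 0.469565, 0.095652, 0.069565, 0.086957, 0.008696, 0.069565, 0.113043, giving H' = 1.691034.
Difference = |1.711845 − 1.691034| = 0.020811, i.e. 0.021 to 3 decimal places.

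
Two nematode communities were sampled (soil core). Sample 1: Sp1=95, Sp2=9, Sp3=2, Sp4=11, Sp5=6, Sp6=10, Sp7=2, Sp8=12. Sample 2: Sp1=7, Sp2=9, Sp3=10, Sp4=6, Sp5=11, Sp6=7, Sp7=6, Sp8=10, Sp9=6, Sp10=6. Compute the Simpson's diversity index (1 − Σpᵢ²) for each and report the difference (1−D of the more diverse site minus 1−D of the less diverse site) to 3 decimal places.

0.334

Sample 1: N=147, proportions 0.6462585, 0.0612245, 0.0136054, 0.0748299, 0.0408163, 0.0680272, 0.0136054, 0.0816327, giving 1−D = 0.5596742 (working shown to 7 dp, full precision carried).
Sample 2: N=78, proportions 0.0897436, 0.1153846, 0.1282051, 0.0769231, 0.1410256, 0.0897436, 0.0769231, 0.1282051, 0.0769231, 0.0769231, giving 1−D = 0.8941486.
Difference = |0.5596742 − 0.8941486| = 0.3344744, i.e. 0.334 to 3 decimal places.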